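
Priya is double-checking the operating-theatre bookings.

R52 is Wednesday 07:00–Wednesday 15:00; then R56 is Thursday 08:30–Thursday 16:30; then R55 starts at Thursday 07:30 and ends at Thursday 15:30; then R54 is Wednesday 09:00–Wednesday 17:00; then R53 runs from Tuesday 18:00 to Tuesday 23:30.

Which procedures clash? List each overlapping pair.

Check each pair: they overlap iff neither finishes before the other starts.
Sorted by start: R53, R52, R54, R55, R56.
R52 starts after R53 ends, so nothing later overlaps R53 either.
R54 starts before R52 ends → R52 and R54 overlap.
R55 starts after R52 ends, so nothing later overlaps R52 either.
R55 starts after R54 ends, so nothing later overlaps R54 either.
R56 starts before R55 ends → R55 and R56 overlap.

R52 & R54, R55 & R56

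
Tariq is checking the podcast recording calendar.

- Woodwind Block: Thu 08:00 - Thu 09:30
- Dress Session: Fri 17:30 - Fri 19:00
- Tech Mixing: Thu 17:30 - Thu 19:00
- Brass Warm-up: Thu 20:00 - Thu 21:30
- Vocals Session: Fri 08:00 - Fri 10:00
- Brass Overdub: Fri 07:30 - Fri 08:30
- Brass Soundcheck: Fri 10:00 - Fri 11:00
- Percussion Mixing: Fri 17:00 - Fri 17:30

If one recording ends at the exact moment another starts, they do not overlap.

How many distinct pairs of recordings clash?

1

Sorted by start: Woodwind Block, Tech Mixing, Brass Warm-up, Brass Overdub, Vocals Session, Brass Soundcheck, Percussion Mixing, Dress Session.
Tech Mixing starts after Woodwind Block ends, so nothing later overlaps Woodwind Block either.
Brass Warm-up starts after Tech Mixing ends, so nothing later overlaps Tech Mixing either.
Brass Overdub starts after Brass Warm-up ends, so nothing later overlaps Brass Warm-up either.
Vocals Session starts before Brass Overdub ends → Brass Overdub and Vocals Session overlap.
Brass Soundcheck starts after Brass Overdub ends, so nothing later overlaps Brass Overdub either.
Brass Soundcheck starts exactly when Vocals Session ends (back-to-back, no overlap), so nothing later overlaps Vocals Session either.
Percussion Mixing starts after Brass Soundcheck ends, so nothing later overlaps Brass Soundcheck either.
Dress Session starts exactly when Percussion Mixing ends (back-to-back, no overlap).
Overlapping pairs: Brass Overdub & Vocals Session — 1 in total.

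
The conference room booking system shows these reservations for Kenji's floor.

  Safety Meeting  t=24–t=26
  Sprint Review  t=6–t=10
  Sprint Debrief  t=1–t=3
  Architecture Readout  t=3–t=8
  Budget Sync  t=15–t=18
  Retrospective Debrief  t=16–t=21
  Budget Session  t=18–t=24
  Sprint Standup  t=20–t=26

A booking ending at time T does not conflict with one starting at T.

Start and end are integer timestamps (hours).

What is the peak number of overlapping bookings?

Walk through starts and ends in time order (an end at T is processed before a start at T):
t=1 start Sprint Debrief → 1
t=3 end Sprint Debrief → 0
t=3 start Architecture Readout → 1
t=6 start Sprint Review → 2
t=8 end Architecture Readout → 1
t=10 end Sprint Review → 0
t=15 start Budget Sync → 1
t=16 start Retrospective Debrief → 2
t=18 end Budget Sync → 1
t=18 start Budget Session → 2
t=20 start Sprint Standup → 3
t=21 end Retrospective Debrief → 2
t=24 end Budget Session → 1
t=24 start Safety Meeting → 2
t=26 end Safety Meeting → 1
t=26 end Sprint Standup → 0
Peak is 3, at t=20 (Budget Session, Retrospective Debrief, Sprint Standup).

3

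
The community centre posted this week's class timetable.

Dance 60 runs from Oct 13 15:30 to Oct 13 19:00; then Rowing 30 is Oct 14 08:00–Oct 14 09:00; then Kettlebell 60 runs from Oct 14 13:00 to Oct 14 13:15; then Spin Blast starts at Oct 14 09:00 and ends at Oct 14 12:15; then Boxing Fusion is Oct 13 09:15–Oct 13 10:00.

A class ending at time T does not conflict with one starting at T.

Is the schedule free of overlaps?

Yes

Sorted by start: Boxing Fusion, Dance 60, Rowing 30, Spin Blast, Kettlebell 60.
Dance 60 starts after Boxing Fusion ends, so nothing later overlaps Boxing Fusion either.
Rowing 30 starts after Dance 60 ends, so nothing later overlaps Dance 60 either.
Spin Blast starts exactly when Rowing 30 ends (back-to-back, no overlap), so nothing later overlaps Rowing 30 either.
Kettlebell 60 starts after Spin Blast ends.
Every pair is clear; the schedule has no overlaps.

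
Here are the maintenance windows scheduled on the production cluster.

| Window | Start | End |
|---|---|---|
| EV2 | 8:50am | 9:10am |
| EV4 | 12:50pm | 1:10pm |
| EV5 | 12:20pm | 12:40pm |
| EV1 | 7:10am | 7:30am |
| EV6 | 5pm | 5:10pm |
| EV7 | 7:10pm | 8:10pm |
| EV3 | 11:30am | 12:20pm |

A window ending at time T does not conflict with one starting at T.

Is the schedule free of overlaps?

Yes

Check each pair: they overlap iff neither finishes before the other starts.
Sorted by start: EV1, EV2, EV3, EV5, EV4, EV6, EV7.
EV2 starts after EV1 ends, so nothing later overlaps EV1 either.
EV3 starts after EV2 ends, so nothing later overlaps EV2 either.
EV5 starts exactly when EV3 ends (back-to-back, no overlap), so nothing later overlaps EV3 either.
EV4 starts after EV5 ends, so nothing later overlaps EV5 either.
EV6 starts after EV4 ends, so nothing later overlaps EV4 either.
EV7 starts after EV6 ends.
Every pair is clear; the schedule has no overlaps.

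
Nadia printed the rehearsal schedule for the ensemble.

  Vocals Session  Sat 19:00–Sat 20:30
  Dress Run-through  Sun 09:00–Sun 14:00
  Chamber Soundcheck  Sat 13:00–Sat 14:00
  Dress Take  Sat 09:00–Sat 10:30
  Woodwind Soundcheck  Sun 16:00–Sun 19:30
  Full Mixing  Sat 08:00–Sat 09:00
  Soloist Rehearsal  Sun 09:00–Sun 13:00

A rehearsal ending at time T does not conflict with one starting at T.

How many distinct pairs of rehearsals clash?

Sorted by start: Full Mixing, Dress Take, Chamber Soundcheck, Vocals Session, Dress Run-through, Soloist Rehearsal, Woodwind Soundcheck.
Dress Take starts exactly when Full Mixing ends (back-to-back, no overlap), so nothing later overlaps Full Mixing either.
Chamber Soundcheck starts after Dress Take ends, so nothing later overlaps Dress Take either.
Vocals Session starts after Chamber Soundcheck ends, so nothing later overlaps Chamber Soundcheck either.
Dress Run-through starts after Vocals Session ends, so nothing later overlaps Vocals Session either.
Soloist Rehearsal starts before Dress Run-through ends → Dress Run-through and Soloist Rehearsal overlap.
Woodwind Soundcheck starts after Dress Run-through ends.
Woodwind Soundcheck starts after Soloist Rehearsal ends.
Overlapping pairs: Dress Run-through & Soloist Rehearsal — 1 in total.

1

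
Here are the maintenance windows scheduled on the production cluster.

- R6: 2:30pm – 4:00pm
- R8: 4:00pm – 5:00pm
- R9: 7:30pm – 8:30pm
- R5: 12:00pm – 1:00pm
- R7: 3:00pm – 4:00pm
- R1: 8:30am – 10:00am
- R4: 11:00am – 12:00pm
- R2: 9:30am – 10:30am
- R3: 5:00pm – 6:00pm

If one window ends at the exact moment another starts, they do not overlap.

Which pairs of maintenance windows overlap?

Sorted by start: R1, R2, R4, R5, R6, R7, R8, R3, R9.
R2 starts before R1 ends → R1 and R2 overlap.
R4 starts after R1 ends, so nothing later overlaps R1 either.
R4 starts after R2 ends, so nothing later overlaps R2 either.
R5 starts exactly when R4 ends (back-to-back, no overlap), so nothing later overlaps R4 either.
R6 starts after R5 ends, so nothing later overlaps R5 either.
R7 starts before R6 ends → R6 and R7 overlap.
R8 starts exactly when R6 ends (back-to-back, no overlap), so nothing later overlaps R6 either.
R8 starts exactly when R7 ends (back-to-back, no overlap), so nothing later overlaps R7 either.
R3 starts exactly when R8 ends (back-to-back, no overlap), so nothing later overlaps R8 either.
R9 starts after R3 ends.

R1 & R2, R6 & R7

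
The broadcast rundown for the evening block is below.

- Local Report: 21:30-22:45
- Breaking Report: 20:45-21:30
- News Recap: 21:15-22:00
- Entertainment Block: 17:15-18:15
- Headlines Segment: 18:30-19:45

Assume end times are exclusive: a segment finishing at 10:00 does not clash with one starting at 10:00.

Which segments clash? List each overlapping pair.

Sorted by start: Entertainment Block, Headlines Segment, Breaking Report, News Recap, Local Report.
Headlines Segment starts after Entertainment Block ends, so nothing later overlaps Entertainment Block either.
Breaking Report starts after Headlines Segment ends, so nothing later overlaps Headlines Segment either.
News Recap starts before Breaking Report ends → Breaking Report and News Recap overlap.
Local Report starts exactly when Breaking Report ends (back-to-back, no overlap).
Local Report starts before News Recap ends → News Recap and Local Report overlap.

Breaking Report & News Recap, Local Report & News Recap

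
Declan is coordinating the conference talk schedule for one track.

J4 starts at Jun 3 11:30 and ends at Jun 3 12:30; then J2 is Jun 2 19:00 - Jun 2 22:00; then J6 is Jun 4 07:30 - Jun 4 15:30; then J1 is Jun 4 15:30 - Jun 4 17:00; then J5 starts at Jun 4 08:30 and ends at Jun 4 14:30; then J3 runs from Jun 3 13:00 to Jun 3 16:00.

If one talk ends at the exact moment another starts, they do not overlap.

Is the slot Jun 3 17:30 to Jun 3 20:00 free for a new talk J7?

Yes — the slot is free

J2: ends Jun 2 22:00 at or before J7 starts Jun 3 17:30 → clear.
J4: ends Jun 3 12:30 at or before J7 starts Jun 3 17:30 → clear.
J3: ends Jun 3 16:00 at or before J7 starts Jun 3 17:30 → clear.
J6: starts Jun 4 07:30 at or after J7 ends Jun 3 20:00 → clear.
J5: starts Jun 4 08:30 at or after J7 ends Jun 3 20:00 → clear.
J1: starts Jun 4 15:30 at or after J7 ends Jun 3 20:00 → clear.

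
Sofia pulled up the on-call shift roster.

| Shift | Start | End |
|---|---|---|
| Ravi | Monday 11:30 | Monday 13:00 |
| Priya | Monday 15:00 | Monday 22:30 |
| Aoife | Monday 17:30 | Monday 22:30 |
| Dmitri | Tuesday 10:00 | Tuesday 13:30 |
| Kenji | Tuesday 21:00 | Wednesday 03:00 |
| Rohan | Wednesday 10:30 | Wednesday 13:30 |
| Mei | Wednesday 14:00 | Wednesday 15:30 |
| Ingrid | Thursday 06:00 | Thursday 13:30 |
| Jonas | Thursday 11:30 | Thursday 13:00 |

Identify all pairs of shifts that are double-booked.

Sorted by start: Ravi, Priya, Aoife, Dmitri, Kenji, Rohan, Mei, Ingrid, Jonas.
Priya starts after Ravi ends; Ravi is clear from here.
Aoife starts before Priya ends → Priya and Aoife overlap.
Dmitri starts after Priya ends; Priya is clear from here.
Dmitri starts after Aoife ends; Aoife is clear from here.
Kenji starts after Dmitri ends; Dmitri is clear from here.
Rohan starts after Kenji ends; Kenji is clear from here.
Mei starts after Rohan ends; Rohan is clear from here.
Ingrid starts after Mei ends; Mei is clear from here.
Jonas starts before Ingrid ends → Ingrid and Jonas overlap.

Aoife & Priya, Ingrid & Jonas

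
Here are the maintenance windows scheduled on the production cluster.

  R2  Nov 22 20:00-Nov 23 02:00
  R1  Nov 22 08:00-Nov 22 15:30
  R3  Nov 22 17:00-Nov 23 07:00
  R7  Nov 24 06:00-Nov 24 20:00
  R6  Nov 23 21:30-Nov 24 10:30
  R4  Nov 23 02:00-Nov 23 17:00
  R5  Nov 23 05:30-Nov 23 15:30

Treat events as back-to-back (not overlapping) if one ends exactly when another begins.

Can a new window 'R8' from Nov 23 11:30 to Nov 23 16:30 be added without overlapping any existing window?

No — it overlaps R4, R5

R1: ends Nov 22 15:30 at or before R8 starts Nov 23 11:30 → clear.
R3: ends Nov 23 07:00 at or before R8 starts Nov 23 11:30 → clear.
R2: ends Nov 23 02:00 at or before R8 starts Nov 23 11:30 → clear.
R4: starts Nov 23 02:00 before R8 ends Nov 23 16:30, and ends Nov 23 17:00 after R8 starts Nov 23 11:30 → overlap.
R5: starts Nov 23 05:30 before R8 ends Nov 23 16:30, and ends Nov 23 15:30 after R8 starts Nov 23 11:30 → overlap.
R6: starts Nov 23 21:30 at or after R8 ends Nov 23 16:30 → clear.
R7: starts Nov 24 06:00 at or after R8 ends Nov 23 16:30 → clear.
R8 overlaps R4, R5.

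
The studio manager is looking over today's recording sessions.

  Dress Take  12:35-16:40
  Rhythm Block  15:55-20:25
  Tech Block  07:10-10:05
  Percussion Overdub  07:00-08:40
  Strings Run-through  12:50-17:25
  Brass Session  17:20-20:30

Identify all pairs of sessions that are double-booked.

Brass Session & Rhythm Block, Brass Session & Strings Run-through, Dress Take & Rhythm Block, Dress Take & Strings Run-through, Percussion Overdub & Tech Block, Rhythm Block & Strings Run-through

Sorted by start: Percussion Overdub, Tech Block, Dress Take, Strings Run-through, Rhythm Block, Brass Session.
Tech Block starts before Percussion Overdub ends → Percussion Overdub and Tech Block overlap.
Dress Take starts after Percussion Overdub ends, so nothing later overlaps Percussion Overdub either.
Dress Take starts after Tech Block ends, so nothing later overlaps Tech Block either.
Strings Run-through starts before Dress Take ends → Dress Take and Strings Run-through overlap.
Rhythm Block starts before Dress Take ends → Dress Take and Rhythm Block overlap.
Brass Session starts after Dress Take ends.
Rhythm Block starts before Strings Run-through ends → Strings Run-through and Rhythm Block overlap.
Brass Session starts before Strings Run-through ends → Strings Run-through and Brass Session overlap.
Brass Session starts before Rhythm Block ends → Rhythm Block and Brass Session overlap.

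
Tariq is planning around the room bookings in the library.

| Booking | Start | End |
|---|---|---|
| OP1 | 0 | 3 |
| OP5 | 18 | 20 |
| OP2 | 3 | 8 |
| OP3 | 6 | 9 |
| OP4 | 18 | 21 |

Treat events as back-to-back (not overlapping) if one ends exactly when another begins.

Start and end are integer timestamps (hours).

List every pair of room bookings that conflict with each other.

Two intervals overlap when each starts before the other ends.
Sorted by start: OP1, OP2, OP3, OP4, OP5.
OP2 starts exactly when OP1 ends (back-to-back, no overlap) — done with OP1.
OP3 starts before OP2 ends → OP2 and OP3 overlap.
OP4 starts after OP2 ends — done with OP2.
OP4 starts after OP3 ends — done with OP3.
OP5 starts before OP4 ends → OP4 and OP5 overlap.

OP2 & OP3, OP4 & OP5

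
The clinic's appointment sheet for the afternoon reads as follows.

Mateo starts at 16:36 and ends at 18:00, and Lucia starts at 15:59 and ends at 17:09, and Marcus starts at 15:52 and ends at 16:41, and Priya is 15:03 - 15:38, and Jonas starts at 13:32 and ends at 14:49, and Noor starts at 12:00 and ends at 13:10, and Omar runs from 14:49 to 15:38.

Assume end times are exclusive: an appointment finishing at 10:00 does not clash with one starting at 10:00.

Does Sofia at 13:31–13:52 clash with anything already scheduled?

Yes — it overlaps Jonas

Noor: ends 13:10 at or before Sofia starts 13:31 → clear.
Jonas: starts 13:32 before Sofia ends 13:52, and ends 14:49 after Sofia starts 13:31 → overlap.
Omar: starts 14:49 at or after Sofia ends 13:52 → clear.
Priya: starts 15:03 at or after Sofia ends 13:52 → clear.
Marcus: starts 15:52 at or after Sofia ends 13:52 → clear.
Lucia: starts 15:59 at or after Sofia ends 13:52 → clear.
Mateo: starts 16:36 at or after Sofia ends 13:52 → clear.
Sofia overlaps Jonas.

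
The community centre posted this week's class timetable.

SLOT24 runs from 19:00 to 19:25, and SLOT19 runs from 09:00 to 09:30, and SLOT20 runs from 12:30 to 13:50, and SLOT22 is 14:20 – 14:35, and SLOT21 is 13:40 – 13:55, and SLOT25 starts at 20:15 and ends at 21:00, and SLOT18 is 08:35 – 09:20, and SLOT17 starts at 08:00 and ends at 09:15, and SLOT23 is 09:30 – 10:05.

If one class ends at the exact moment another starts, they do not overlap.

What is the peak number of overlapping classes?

Walk through starts and ends in time order (an end at T is processed before a start at T):
08:00 start SLOT17 → 1
08:35 start SLOT18 → 2
09:00 start SLOT19 → 3
09:15 end SLOT17 → 2
09:20 end SLOT18 → 1
09:30 end SLOT19 → 0
09:30 start SLOT23 → 1
10:05 end SLOT23 → 0
12:30 start SLOT20 → 1
13:40 start SLOT21 → 2
13:50 end SLOT20 → 1
13:55 end SLOT21 → 0
14:20 start SLOT22 → 1
14:35 end SLOT22 → 0
19:00 start SLOT24 → 1
19:25 end SLOT24 → 0
20:15 start SLOT25 → 1
21:00 end SLOT25 → 0
Peak is 3, at 09:00 (SLOT17, SLOT18, SLOT19).

3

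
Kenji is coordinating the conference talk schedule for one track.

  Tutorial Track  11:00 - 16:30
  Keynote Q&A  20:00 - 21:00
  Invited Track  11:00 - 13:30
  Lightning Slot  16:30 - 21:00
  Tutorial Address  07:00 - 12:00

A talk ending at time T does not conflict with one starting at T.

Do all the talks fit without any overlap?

No

Sorted by start: Tutorial Address, Tutorial Track, Invited Track, Lightning Slot, Keynote Q&A.
Tutorial Track starts before Tutorial Address ends → Tutorial Address and Tutorial Track overlap.
That's a conflict, so the schedule is not conflict-free.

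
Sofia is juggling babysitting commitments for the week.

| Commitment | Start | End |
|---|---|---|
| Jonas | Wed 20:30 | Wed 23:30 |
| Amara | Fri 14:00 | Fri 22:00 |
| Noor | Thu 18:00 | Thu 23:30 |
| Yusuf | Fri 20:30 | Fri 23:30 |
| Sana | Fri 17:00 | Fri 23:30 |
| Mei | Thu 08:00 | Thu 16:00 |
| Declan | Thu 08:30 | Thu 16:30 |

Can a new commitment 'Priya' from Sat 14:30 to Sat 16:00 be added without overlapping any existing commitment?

Yes — the slot is free

Jonas: ends Wed 23:30 at or before Priya starts Sat 14:30 → clear.
Mei: ends Thu 16:00 at or before Priya starts Sat 14:30 → clear.
Declan: ends Thu 16:30 at or before Priya starts Sat 14:30 → clear.
Noor: ends Thu 23:30 at or before Priya starts Sat 14:30 → clear.
Amara: ends Fri 22:00 at or before Priya starts Sat 14:30 → clear.
Sana: ends Fri 23:30 at or before Priya starts Sat 14:30 → clear.
Yusuf: ends Fri 23:30 at or before Priya starts Sat 14:30 → clear.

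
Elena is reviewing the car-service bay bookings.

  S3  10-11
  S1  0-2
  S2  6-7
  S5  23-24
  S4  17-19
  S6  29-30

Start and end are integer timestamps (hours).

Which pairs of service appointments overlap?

Sorted by start: S1, S2, S3, S4, S5, S6.
S2 starts after S1 ends, so S1 has no further overlaps.
S3 starts after S2 ends, so S2 has no further overlaps.
S4 starts after S3 ends, so S3 has no further overlaps.
S5 starts after S4 ends, so S4 has no further overlaps.
S6 starts after S5 ends.

none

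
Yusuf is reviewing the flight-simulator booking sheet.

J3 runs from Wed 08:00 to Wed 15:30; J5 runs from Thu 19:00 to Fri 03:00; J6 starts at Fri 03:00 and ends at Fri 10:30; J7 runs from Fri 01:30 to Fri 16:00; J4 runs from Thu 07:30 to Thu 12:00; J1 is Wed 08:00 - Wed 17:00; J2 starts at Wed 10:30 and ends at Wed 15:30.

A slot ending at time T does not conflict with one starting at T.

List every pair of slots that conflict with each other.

Two intervals overlap when each starts before the other ends.
Sorted by start: J1, J3, J2, J4, J5, J7, J6.
J3 starts before J1 ends → J1 and J3 overlap.
J2 starts before J1 ends → J1 and J2 overlap.
J4 starts after J1 ends; J1 is clear from here.
J2 starts before J3 ends → J3 and J2 overlap.
J4 starts after J3 ends; J3 is clear from here.
J4 starts after J2 ends; J2 is clear from here.
J5 starts after J4 ends; J4 is clear from here.
J7 starts before J5 ends → J5 and J7 overlap.
J6 starts exactly when J5 ends (back-to-back, no overlap).
J6 starts before J7 ends → J7 and J6 overlap.

J1 & J2, J1 & J3, J2 & J3, J5 & J7, J6 & J7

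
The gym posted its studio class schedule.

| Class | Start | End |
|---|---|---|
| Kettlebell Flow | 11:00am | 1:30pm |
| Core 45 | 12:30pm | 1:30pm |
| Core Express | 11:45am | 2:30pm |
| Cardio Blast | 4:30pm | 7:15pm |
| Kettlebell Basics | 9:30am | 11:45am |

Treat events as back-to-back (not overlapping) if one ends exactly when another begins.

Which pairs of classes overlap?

Core 45 & Core Express, Core 45 & Kettlebell Flow, Core Express & Kettlebell Flow, Kettlebell Basics & Kettlebell Flow

Sorted by start: Kettlebell Basics, Kettlebell Flow, Core Express, Core 45, Cardio Blast.
Kettlebell Flow starts before Kettlebell Basics ends → Kettlebell Basics and Kettlebell Flow overlap.
Core Express starts exactly when Kettlebell Basics ends (back-to-back, no overlap), so nothing later overlaps Kettlebell Basics either.
Core Express starts before Kettlebell Flow ends → Kettlebell Flow and Core Express overlap.
Core 45 starts before Kettlebell Flow ends → Kettlebell Flow and Core 45 overlap.
Cardio Blast starts after Kettlebell Flow ends.
Core 45 starts before Core Express ends → Core Express and Core 45 overlap.
Cardio Blast starts after Core Express ends.
Cardio Blast starts after Core 45 ends.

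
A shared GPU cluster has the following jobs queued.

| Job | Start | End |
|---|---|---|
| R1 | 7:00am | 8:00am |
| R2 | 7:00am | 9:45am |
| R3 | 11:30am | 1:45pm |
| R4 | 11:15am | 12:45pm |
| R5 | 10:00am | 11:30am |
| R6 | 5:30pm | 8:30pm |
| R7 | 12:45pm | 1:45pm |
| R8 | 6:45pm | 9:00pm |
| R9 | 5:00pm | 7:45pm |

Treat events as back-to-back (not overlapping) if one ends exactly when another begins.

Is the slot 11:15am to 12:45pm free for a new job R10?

No — it overlaps R3, R4, R5

R1: ends 8:00am at or before R10 starts 11:15am → clear.
R2: ends 9:45am at or before R10 starts 11:15am → clear.
R5: starts 10:00am before R10 ends 12:45pm, and ends 11:30am after R10 starts 11:15am → overlap.
R4: starts 11:15am before R10 ends 12:45pm, and ends 12:45pm after R10 starts 11:15am → overlap.
R3: starts 11:30am before R10 ends 12:45pm, and ends 1:45pm after R10 starts 11:15am → overlap.
R7: starts 12:45pm at or after R10 ends 12:45pm → clear.
R9: starts 5:00pm at or after R10 ends 12:45pm → clear.
R6: starts 5:30pm at or after R10 ends 12:45pm → clear.
R8: starts 6:45pm at or after R10 ends 12:45pm → clear.
R10 overlaps R3, R4, R5.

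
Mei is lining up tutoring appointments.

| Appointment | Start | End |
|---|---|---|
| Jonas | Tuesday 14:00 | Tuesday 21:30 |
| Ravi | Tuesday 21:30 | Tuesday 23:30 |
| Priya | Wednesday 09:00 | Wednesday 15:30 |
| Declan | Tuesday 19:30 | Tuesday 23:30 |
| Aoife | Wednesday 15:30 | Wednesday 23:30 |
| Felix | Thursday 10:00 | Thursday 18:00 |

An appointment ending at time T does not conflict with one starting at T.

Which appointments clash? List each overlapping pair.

Declan & Jonas, Declan & Ravi

Sorted by start: Jonas, Declan, Ravi, Priya, Aoife, Felix.
Declan starts before Jonas ends → Jonas and Declan overlap.
Ravi starts exactly when Jonas ends (back-to-back, no overlap), so Jonas has no further overlaps.
Ravi starts before Declan ends → Declan and Ravi overlap.
Priya starts after Declan ends, so Declan has no further overlaps.
Priya starts after Ravi ends, so Ravi has no further overlaps.
Aoife starts exactly when Priya ends (back-to-back, no overlap), so Priya has no further overlaps.
Felix starts after Aoife ends.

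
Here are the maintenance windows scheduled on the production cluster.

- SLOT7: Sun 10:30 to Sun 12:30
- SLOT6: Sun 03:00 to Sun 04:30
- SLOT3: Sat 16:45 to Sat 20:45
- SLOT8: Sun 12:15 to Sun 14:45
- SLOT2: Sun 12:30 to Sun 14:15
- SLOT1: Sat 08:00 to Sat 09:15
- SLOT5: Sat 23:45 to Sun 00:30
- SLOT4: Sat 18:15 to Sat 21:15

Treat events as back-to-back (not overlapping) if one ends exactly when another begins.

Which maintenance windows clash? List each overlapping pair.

SLOT2 & SLOT8, SLOT3 & SLOT4, SLOT7 & SLOT8

Check each pair: they overlap iff neither finishes before the other starts.
Sorted by start: SLOT1, SLOT3, SLOT4, SLOT5, SLOT6, SLOT7, SLOT8, SLOT2.
SLOT3 starts after SLOT1 ends, so nothing later overlaps SLOT1 either.
SLOT4 starts before SLOT3 ends → SLOT3 and SLOT4 overlap.
SLOT5 starts after SLOT3 ends, so nothing later overlaps SLOT3 either.
SLOT5 starts after SLOT4 ends, so nothing later overlaps SLOT4 either.
SLOT6 starts after SLOT5 ends, so nothing later overlaps SLOT5 either.
SLOT7 starts after SLOT6 ends, so nothing later overlaps SLOT6 either.
SLOT8 starts before SLOT7 ends → SLOT7 and SLOT8 overlap.
SLOT2 starts exactly when SLOT7 ends (back-to-back, no overlap).
SLOT2 starts before SLOT8 ends → SLOT8 and SLOT2 overlap.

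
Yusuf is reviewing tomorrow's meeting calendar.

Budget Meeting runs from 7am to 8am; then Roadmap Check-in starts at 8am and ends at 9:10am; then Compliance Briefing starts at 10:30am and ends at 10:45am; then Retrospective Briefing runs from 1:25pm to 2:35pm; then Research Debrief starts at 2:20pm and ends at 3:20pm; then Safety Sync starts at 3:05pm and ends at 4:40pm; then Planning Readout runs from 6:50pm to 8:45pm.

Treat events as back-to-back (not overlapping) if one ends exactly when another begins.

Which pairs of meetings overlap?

Two intervals overlap when each starts before the other ends.
Sorted by start: Budget Meeting, Roadmap Check-in, Compliance Briefing, Retrospective Briefing, Research Debrief, Safety Sync, Planning Readout.
Roadmap Check-in starts exactly when Budget Meeting ends (back-to-back, no overlap), so Budget Meeting has no further overlaps.
Compliance Briefing starts after Roadmap Check-in ends, so Roadmap Check-in has no further overlaps.
Retrospective Briefing starts after Compliance Briefing ends, so Compliance Briefing has no further overlaps.
Research Debrief starts before Retrospective Briefing ends → Retrospective Briefing and Research Debrief overlap.
Safety Sync starts after Retrospective Briefing ends, so Retrospective Briefing has no further overlaps.
Safety Sync starts before Research Debrief ends → Research Debrief and Safety Sync overlap.
Planning Readout starts after Research Debrief ends.
Planning Readout starts after Safety Sync ends.

Research Debrief & Retrospective Briefing, Research Debrief & Safety Sync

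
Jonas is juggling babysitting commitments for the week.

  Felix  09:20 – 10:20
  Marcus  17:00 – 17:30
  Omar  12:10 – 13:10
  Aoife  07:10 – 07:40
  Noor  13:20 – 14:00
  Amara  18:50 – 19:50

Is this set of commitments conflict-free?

Sorted by start: Aoife, Felix, Omar, Noor, Marcus, Amara.
Felix starts after Aoife ends, so Aoife has no further overlaps.
Omar starts after Felix ends, so Felix has no further overlaps.
Noor starts after Omar ends, so Omar has no further overlaps.
Marcus starts after Noor ends, so Noor has no further overlaps.
Amara starts after Marcus ends.
Every pair is clear; the schedule has no overlaps.

Yes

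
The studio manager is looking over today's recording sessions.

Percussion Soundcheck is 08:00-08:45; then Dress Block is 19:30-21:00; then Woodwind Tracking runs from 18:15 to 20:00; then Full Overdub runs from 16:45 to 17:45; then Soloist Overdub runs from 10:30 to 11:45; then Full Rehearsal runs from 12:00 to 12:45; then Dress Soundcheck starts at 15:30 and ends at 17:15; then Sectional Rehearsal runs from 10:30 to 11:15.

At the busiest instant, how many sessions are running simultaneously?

2

Sweep the timeline, counting +1 at each start and −1 at each end (ends before starts at a tie):
08:00 start Percussion Soundcheck → 1
08:45 end Percussion Soundcheck → 0
10:30 start Sectional Rehearsal → 1
10:30 start Soloist Overdub → 2
11:15 end Sectional Rehearsal → 1
11:45 end Soloist Overdub → 0
12:00 start Full Rehearsal → 1
12:45 end Full Rehearsal → 0
15:30 start Dress Soundcheck → 1
16:45 start Full Overdub → 2
17:15 end Dress Soundcheck → 1
17:45 end Full Overdub → 0
18:15 start Woodwind Tracking → 1
19:30 start Dress Block → 2
20:00 end Woodwind Tracking → 1
21:00 end Dress Block → 0
Peak is 2, at 10:30 (Sectional Rehearsal, Soloist Overdub).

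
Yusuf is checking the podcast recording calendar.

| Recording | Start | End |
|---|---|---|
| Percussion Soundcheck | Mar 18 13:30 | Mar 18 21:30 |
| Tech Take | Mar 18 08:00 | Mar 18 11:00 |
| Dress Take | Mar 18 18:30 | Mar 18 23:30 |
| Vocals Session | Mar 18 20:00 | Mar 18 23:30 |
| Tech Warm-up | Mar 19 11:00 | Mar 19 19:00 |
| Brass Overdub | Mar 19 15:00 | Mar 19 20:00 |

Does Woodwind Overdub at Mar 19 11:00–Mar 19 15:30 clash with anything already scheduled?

Yes — it overlaps Brass Overdub, Tech Warm-up

Tech Take: ends Mar 18 11:00 at or before Woodwind Overdub starts Mar 19 11:00 → clear.
Percussion Soundcheck: ends Mar 18 21:30 at or before Woodwind Overdub starts Mar 19 11:00 → clear.
Dress Take: ends Mar 18 23:30 at or before Woodwind Overdub starts Mar 19 11:00 → clear.
Vocals Session: ends Mar 18 23:30 at or before Woodwind Overdub starts Mar 19 11:00 → clear.
Tech Warm-up: starts Mar 19 11:00 before Woodwind Overdub ends Mar 19 15:30, and ends Mar 19 19:00 after Woodwind Overdub starts Mar 19 11:00 → overlap.
Brass Overdub: starts Mar 19 15:00 before Woodwind Overdub ends Mar 19 15:30, and ends Mar 19 20:00 after Woodwind Overdub starts Mar 19 11:00 → overlap.
Woodwind Overdub overlaps Tech Warm-up, Brass Overdub.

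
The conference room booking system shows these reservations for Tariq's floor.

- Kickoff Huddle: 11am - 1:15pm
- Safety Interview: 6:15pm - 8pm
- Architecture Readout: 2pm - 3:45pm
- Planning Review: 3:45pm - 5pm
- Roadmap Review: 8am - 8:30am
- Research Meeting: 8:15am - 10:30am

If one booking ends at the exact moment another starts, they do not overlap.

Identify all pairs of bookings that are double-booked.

Research Meeting & Roadmap Review

Sorted by start: Roadmap Review, Research Meeting, Kickoff Huddle, Architecture Readout, Planning Review, Safety Interview.
Research Meeting starts before Roadmap Review ends → Roadmap Review and Research Meeting overlap.
Kickoff Huddle starts after Roadmap Review ends; Roadmap Review is clear from here.
Kickoff Huddle starts after Research Meeting ends; Research Meeting is clear from here.
Architecture Readout starts after Kickoff Huddle ends; Kickoff Huddle is clear from here.
Planning Review starts exactly when Architecture Readout ends (back-to-back, no overlap); Architecture Readout is clear from here.
Safety Interview starts after Planning Review ends.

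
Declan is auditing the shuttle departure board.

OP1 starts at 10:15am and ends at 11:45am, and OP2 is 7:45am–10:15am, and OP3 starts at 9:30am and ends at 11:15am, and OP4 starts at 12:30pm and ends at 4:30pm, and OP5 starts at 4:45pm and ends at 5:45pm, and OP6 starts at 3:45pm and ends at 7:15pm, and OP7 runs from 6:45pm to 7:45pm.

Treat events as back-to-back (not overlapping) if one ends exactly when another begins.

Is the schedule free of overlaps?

No

Sorted by start: OP2, OP3, OP1, OP4, OP6, OP5, OP7.
OP3 starts before OP2 ends → OP2 and OP3 overlap.
That's a conflict, so the schedule is not conflict-free.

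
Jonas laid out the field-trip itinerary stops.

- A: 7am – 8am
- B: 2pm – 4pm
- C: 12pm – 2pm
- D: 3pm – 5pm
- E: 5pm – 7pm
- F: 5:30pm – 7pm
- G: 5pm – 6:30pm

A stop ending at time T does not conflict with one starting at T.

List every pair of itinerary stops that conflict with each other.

B & D, E & F, E & G, F & G

Check each pair: they overlap iff neither finishes before the other starts.
Sorted by start: A, C, B, D, E, G, F.
C starts after A ends; A is clear from here.
B starts exactly when C ends (back-to-back, no overlap); C is clear from here.
D starts before B ends → B and D overlap.
E starts after B ends; B is clear from here.
E starts exactly when D ends (back-to-back, no overlap); D is clear from here.
G starts before E ends → E and G overlap.
F starts before E ends → E and F overlap.
F starts before G ends → G and F overlap.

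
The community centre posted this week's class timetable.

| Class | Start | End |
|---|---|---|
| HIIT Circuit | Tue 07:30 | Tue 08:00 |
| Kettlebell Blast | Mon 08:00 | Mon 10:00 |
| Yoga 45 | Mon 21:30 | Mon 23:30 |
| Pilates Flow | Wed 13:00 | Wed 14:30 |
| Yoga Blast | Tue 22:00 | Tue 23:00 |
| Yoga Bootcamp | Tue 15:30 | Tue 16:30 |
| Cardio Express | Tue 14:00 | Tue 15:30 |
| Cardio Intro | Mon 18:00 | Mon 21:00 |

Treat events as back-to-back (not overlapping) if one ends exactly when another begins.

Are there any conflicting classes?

Sorted by start: Kettlebell Blast, Cardio Intro, Yoga 45, HIIT Circuit, Cardio Express, Yoga Bootcamp, Yoga Blast, Pilates Flow.
Cardio Intro starts after Kettlebell Blast ends; Kettlebell Blast is clear from here.
Yoga 45 starts after Cardio Intro ends; Cardio Intro is clear from here.
HIIT Circuit starts after Yoga 45 ends; Yoga 45 is clear from here.
Cardio Express starts after HIIT Circuit ends; HIIT Circuit is clear from here.
Yoga Bootcamp starts exactly when Cardio Express ends (back-to-back, no overlap); Cardio Express is clear from here.
Yoga Blast starts after Yoga Bootcamp ends; Yoga Bootcamp is clear from here.
Pilates Flow starts after Yoga Blast ends.
Every pair is clear; the schedule has no overlaps.

No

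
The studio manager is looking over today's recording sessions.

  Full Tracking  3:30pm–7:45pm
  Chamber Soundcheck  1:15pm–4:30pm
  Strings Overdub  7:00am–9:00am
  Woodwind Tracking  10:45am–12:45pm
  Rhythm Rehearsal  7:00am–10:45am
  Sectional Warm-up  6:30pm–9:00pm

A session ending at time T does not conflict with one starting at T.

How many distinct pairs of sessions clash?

3

Sorted by start: Strings Overdub, Rhythm Rehearsal, Woodwind Tracking, Chamber Soundcheck, Full Tracking, Sectional Warm-up.
Rhythm Rehearsal starts before Strings Overdub ends → Strings Overdub and Rhythm Rehearsal overlap.
Woodwind Tracking starts after Strings Overdub ends, so Strings Overdub has no further overlaps.
Woodwind Tracking starts exactly when Rhythm Rehearsal ends (back-to-back, no overlap), so Rhythm Rehearsal has no further overlaps.
Chamber Soundcheck starts after Woodwind Tracking ends, so Woodwind Tracking has no further overlaps.
Full Tracking starts before Chamber Soundcheck ends → Chamber Soundcheck and Full Tracking overlap.
Sectional Warm-up starts after Chamber Soundcheck ends.
Sectional Warm-up starts before Full Tracking ends → Full Tracking and Sectional Warm-up overlap.
Overlapping pairs: Chamber Soundcheck & Full Tracking, Full Tracking & Sectional Warm-up, Rhythm Rehearsal & Strings Overdub — 3 in total.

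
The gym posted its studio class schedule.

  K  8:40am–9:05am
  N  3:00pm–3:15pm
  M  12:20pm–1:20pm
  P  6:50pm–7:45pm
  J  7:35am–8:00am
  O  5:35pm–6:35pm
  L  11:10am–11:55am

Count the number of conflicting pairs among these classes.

0

Two intervals overlap when each starts before the other ends.
Sorted by start: J, K, L, M, N, O, P.
K starts after J ends, so J has no further overlaps.
L starts after K ends, so K has no further overlaps.
M starts after L ends, so L has no further overlaps.
N starts after M ends, so M has no further overlaps.
O starts after N ends, so N has no further overlaps.
P starts after O ends.
No pair overlaps.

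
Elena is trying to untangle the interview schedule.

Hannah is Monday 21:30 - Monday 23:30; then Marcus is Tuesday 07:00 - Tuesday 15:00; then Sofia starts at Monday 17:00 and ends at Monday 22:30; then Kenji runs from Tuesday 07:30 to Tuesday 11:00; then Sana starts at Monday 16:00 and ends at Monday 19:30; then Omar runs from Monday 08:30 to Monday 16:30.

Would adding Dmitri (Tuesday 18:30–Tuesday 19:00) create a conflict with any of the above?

Omar: ends Monday 16:30 at or before Dmitri starts Tuesday 18:30 → clear.
Sana: ends Monday 19:30 at or before Dmitri starts Tuesday 18:30 → clear.
Sofia: ends Monday 22:30 at or before Dmitri starts Tuesday 18:30 → clear.
Hannah: ends Monday 23:30 at or before Dmitri starts Tuesday 18:30 → clear.
Marcus: ends Tuesday 15:00 at or before Dmitri starts Tuesday 18:30 → clear.
Kenji: ends Tuesday 11:00 at or before Dmitri starts Tuesday 18:30 → clear.

No — it doesn't clash with anything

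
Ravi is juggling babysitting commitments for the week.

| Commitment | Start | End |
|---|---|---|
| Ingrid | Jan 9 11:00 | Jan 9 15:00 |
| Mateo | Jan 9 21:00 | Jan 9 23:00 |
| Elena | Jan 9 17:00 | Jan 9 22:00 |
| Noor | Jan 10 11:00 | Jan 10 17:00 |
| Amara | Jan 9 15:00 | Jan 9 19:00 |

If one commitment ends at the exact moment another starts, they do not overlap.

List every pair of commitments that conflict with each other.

Sorted by start: Ingrid, Amara, Elena, Mateo, Noor.
Amara starts exactly when Ingrid ends (back-to-back, no overlap), so nothing later overlaps Ingrid either.
Elena starts before Amara ends → Amara and Elena overlap.
Mateo starts after Amara ends, so nothing later overlaps Amara either.
Mateo starts before Elena ends → Elena and Mateo overlap.
Noor starts after Elena ends.
Noor starts after Mateo ends.

Amara & Elena, Elena & Mateo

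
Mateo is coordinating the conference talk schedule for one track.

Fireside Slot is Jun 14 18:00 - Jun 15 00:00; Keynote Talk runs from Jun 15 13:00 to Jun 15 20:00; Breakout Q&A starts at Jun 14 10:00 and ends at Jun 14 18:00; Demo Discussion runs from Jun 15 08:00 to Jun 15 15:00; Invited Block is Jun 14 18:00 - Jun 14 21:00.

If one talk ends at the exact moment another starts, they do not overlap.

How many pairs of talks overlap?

Sorted by start: Breakout Q&A, Fireside Slot, Invited Block, Demo Discussion, Keynote Talk.
Fireside Slot starts exactly when Breakout Q&A ends (back-to-back, no overlap) — done with Breakout Q&A.
Invited Block starts before Fireside Slot ends → Fireside Slot and Invited Block overlap.
Demo Discussion starts after Fireside Slot ends — done with Fireside Slot.
Demo Discussion starts after Invited Block ends — done with Invited Block.
Keynote Talk starts before Demo Discussion ends → Demo Discussion and Keynote Talk overlap.
Overlapping pairs: Demo Discussion & Keynote Talk, Fireside Slot & Invited Block — 2 in total.

2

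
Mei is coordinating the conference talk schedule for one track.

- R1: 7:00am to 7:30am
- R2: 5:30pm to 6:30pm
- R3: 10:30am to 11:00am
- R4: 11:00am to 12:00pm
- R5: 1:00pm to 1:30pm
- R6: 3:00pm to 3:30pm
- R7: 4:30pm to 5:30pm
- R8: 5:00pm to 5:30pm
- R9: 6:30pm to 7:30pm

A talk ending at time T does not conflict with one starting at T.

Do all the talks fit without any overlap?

No

Check each pair: they overlap iff neither finishes before the other starts.
Sorted by start: R1, R3, R4, R5, R6, R7, R8, R2, R9.
R3 starts after R1 ends — done with R1.
R4 starts exactly when R3 ends (back-to-back, no overlap) — done with R3.
R5 starts after R4 ends — done with R4.
R6 starts after R5 ends — done with R5.
R7 starts after R6 ends — done with R6.
R8 starts before R7 ends → R7 and R8 overlap.
That's a conflict, so the schedule is not conflict-free.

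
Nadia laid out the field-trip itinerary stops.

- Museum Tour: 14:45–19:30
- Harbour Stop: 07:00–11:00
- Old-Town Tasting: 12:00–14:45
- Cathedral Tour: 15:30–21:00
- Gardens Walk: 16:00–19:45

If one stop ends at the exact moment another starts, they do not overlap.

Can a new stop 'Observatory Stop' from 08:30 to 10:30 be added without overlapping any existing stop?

No — it overlaps Harbour Stop

Harbour Stop: starts 07:00 before Observatory Stop ends 10:30, and ends 11:00 after Observatory Stop starts 08:30 → overlap.
Old-Town Tasting: starts 12:00 at or after Observatory Stop ends 10:30 → clear.
Museum Tour: starts 14:45 at or after Observatory Stop ends 10:30 → clear.
Cathedral Tour: starts 15:30 at or after Observatory Stop ends 10:30 → clear.
Gardens Walk: starts 16:00 at or after Observatory Stop ends 10:30 → clear.
Observatory Stop overlaps Harbour Stop.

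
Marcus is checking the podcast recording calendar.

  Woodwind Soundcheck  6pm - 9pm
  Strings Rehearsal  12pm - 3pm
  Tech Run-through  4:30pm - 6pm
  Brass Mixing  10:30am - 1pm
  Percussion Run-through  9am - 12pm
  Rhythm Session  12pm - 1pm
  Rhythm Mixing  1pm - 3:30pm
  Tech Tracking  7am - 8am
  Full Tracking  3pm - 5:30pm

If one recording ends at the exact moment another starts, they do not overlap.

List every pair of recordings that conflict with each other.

Sorted by start: Tech Tracking, Percussion Run-through, Brass Mixing, Rhythm Session, Strings Rehearsal, Rhythm Mixing, Full Tracking, Tech Run-through, Woodwind Soundcheck.
Percussion Run-through starts after Tech Tracking ends, so Tech Tracking has no further overlaps.
Brass Mixing starts before Percussion Run-through ends → Percussion Run-through and Brass Mixing overlap.
Rhythm Session starts exactly when Percussion Run-through ends (back-to-back, no overlap), so Percussion Run-through has no further overlaps.
Rhythm Session starts before Brass Mixing ends → Brass Mixing and Rhythm Session overlap.
Strings Rehearsal starts before Brass Mixing ends → Brass Mixing and Strings Rehearsal overlap.
Rhythm Mixing starts exactly when Brass Mixing ends (back-to-back, no overlap), so Brass Mixing has no further overlaps.
Strings Rehearsal starts before Rhythm Session ends → Rhythm Session and Strings Rehearsal overlap.
Rhythm Mixing starts exactly when Rhythm Session ends (back-to-back, no overlap), so Rhythm Session has no further overlaps.
Rhythm Mixing starts before Strings Rehearsal ends → Strings Rehearsal and Rhythm Mixing overlap.
Full Tracking starts exactly when Strings Rehearsal ends (back-to-back, no overlap), so Strings Rehearsal has no further overlaps.
Full Tracking starts before Rhythm Mixing ends → Rhythm Mixing and Full Tracking overlap.
Tech Run-through starts after Rhythm Mixing ends, so Rhythm Mixing has no further overlaps.
Tech Run-through starts before Full Tracking ends → Full Tracking and Tech Run-through overlap.
Woodwind Soundcheck starts after Full Tracking ends.
Woodwind Soundcheck starts exactly when Tech Run-through ends (back-to-back, no overlap).

Brass Mixing & Percussion Run-through, Brass Mixing & Rhythm Session, Brass Mixing & Strings Rehearsal, Full Tracking & Rhythm Mixing, Full Tracking & Tech Run-through, Rhythm Mixing & Strings Rehearsal, Rhythm Session & Strings Rehearsal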